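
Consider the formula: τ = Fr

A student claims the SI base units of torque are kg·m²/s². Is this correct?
Units of each symbol in τ = Fr:
  F (force): kg·m/s²
  r (lever arm): m

Multiplying the contributions: [kg·m/s²] · [m]
Adding exponents of each base unit: kg: 1, m: 2, s: -2
SI base units of torque: kg·m²/s²

The claimed units kg·m²/s² match the derived units, so the claim is correct.

Answer: Yes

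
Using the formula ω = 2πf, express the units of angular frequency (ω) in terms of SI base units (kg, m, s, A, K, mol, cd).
Units of each symbol in ω = 2πf:
  f (frequency): 1/s
  The factor 2π is dimensionless.

Multiplying the contributions: [1/s]
Adding exponents of each base unit: s: -1
SI base units of angular frequency: 1/s

Answer: 1/s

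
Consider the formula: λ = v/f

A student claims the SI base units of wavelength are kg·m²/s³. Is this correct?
Units of each symbol in λ = v/f:
  v (wave speed): m/s
  f (frequency): 1/s  → in the denominator, contributes s

Multiplying the contributions: [m/s] · [s]
Adding exponents of each base unit: m: 1
SI base units of wavelength: m

The claimed units kg·m²/s³ (exponents kg: 1, m: 2, s: -3) do not match the derived units m (exponents m: 1), so the claim is incorrect.

Answer: No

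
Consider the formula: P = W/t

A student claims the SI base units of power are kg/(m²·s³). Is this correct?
Units of each symbol in P = W/t:
  W (work): kg·m²/s²
  t (time): s  → in the denominator, contributes 1/s

Multiplying the contributions: [kg·m²/s²] · [1/s]
Adding exponents of each base unit: kg: 1, m: 2, s: -3
SI base units of power: kg·m²/s³

The claimed units kg/(m²·s³) (exponents kg: 1, m: -2, s: -3) do not match the derived units kg·m²/s³ (exponents kg: 1, m: 2, s: -3), so the claim is incorrect.

Answer: No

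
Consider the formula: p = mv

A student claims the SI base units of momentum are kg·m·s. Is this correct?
Units of each symbol in p = mv:
  m (mass): kg
  v (velocity): m/s

Multiplying the contributions: [kg] · [m/s]
Adding exponents of each base unit: kg: 1, m: 1, s: -1
SI base units of momentum: kg·m/s

The claimed units kg·m·s (exponents kg: 1, m: 1, s: 1) do not match the derived units kg·m/s (exponents kg: 1, m: 1, s: -1), so the claim is incorrect.

Answer: No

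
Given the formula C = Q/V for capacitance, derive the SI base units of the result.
Units of each symbol in C = Q/V:
  Q (charge, in coulombs): s·A
  V (voltage, in volts): kg·m²/(s³·A)  → in the denominator, contributes s³·A/(kg·m²)

Multiplying the contributions: [s·A] · [s³·A/(kg·m²)]
Adding exponents of each base unit: kg: -1, m: -2, s: 4, A: 2
SI base units of capacitance: s⁴·A²/(kg·m²)

Answer: s⁴·A²/(kg·m²)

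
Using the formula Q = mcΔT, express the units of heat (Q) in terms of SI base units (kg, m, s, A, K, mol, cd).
Units of each symbol in Q = mcΔT:
  m (mass): kg
  c (specific heat capacity, in J/(kg·K)): m²/(s²·K)
  ΔT (temperature change): K

Multiplying the contributions: [kg] · [m²/(s²·K)] · [K]
Adding exponents of each base unit: kg: 1, m: 2, s: -2
SI base units of heat: kg·m²/s²

Answer: kg·m²/s²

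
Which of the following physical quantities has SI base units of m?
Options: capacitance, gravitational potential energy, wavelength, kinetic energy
Checking the SI base units of each option:
  capacitance (C = Q/V): s⁴·A²/(kg·m²)  ✗
  gravitational potential energy (U = -GMm/r): kg·m²/s²  ✗
  wavelength (λ = v/f): m  ✓ matches
  kinetic energy (E = ½mv²): kg·m²/s²  ✗

Only wavelength has units m.

Answer: wavelength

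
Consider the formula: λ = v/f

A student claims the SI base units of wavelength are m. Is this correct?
Units of each symbol in λ = v/f:
  v (wave speed): m/s
  f (frequency): 1/s  → in the denominator, contributes s

Multiplying the contributions: [m/s] · [s]
Adding exponents of each base unit: m: 1
SI base units of wavelength: m

The claimed units m match the derived units, so the claim is correct.

Answer: Yes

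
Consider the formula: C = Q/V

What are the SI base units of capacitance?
Units of each symbol in C = Q/V:
  Q (charge, in coulombs): s·A
  V (voltage, in volts): kg·m²/(s³·A)  → in the denominator, contributes s³·A/(kg·m²)

Multiplying the contributions: [s·A] · [s³·A/(kg·m²)]
Adding exponents of each base unit: kg: -1, m: -2, s: 4, A: 2
SI base units of capacitance: s⁴·A²/(kg·m²)

Answer: s⁴·A²/(kg·m²)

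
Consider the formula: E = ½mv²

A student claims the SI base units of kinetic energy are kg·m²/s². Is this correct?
Units of each symbol in E = ½mv²:
  m (mass): kg
  v (speed): m/s  → to the power 2, contributes m²/s²
  The factor ½ is dimensionless.

Multiplying the contributions: [kg] · [m²/s²]
Adding exponents of each base unit: kg: 1, m: 2, s: -2
SI base units of kinetic energy: kg·m²/s²

The claimed units kg·m²/s² match the derived units, so the claim is correct.

Answer: Yes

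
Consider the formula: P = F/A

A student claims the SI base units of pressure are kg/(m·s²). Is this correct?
Units of each symbol in P = F/A:
  F (force): kg·m/s²
  A (area): m²  → in the denominator, contributes 1/m²

Multiplying the contributions: [kg·m/s²] · [1/m²]
Adding exponents of each base unit: kg: 1, m: -1, s: -2
SI base units of pressure: kg/(m·s²)

The claimed units kg/(m·s²) match the derived units, so the claim is correct.

Answer: Yes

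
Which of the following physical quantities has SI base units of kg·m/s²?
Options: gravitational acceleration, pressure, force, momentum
Checking the SI base units of each option:
  gravitational acceleration (g = GM/r²): m/s²  ✗
  pressure (P = F/A): kg/(m·s²)  ✗
  force (F = ma): kg·m/s²  ✓ matches
  momentum (p = mv): kg·m/s  ✗

Only force has units kg·m/s².

Answer: force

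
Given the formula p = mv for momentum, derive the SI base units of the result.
Units of each symbol in p = mv:
  m (mass): kg
  v (velocity): m/s

Multiplying the contributions: [kg] · [m/s]
Adding exponents of each base unit: kg: 1, m: 1, s: -1
SI base units of momentum: kg·m/s

Answer: kg·m/s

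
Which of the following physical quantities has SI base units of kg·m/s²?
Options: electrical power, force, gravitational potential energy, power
Checking the SI base units of each option:
  electrical power (P = IV): kg·m²/s³  ✗
  force (F = ma): kg·m/s²  ✓ matches
  gravitational potential energy (U = -GMm/r): kg·m²/s²  ✗
  power (P = W/t): kg·m²/s³  ✗

Only force has units kg·m/s².

Answer: force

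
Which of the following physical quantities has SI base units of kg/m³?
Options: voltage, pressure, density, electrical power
Checking the SI base units of each option:
  voltage (V = IR): kg·m²/(s³·A)  ✗
  pressure (P = F/A): kg/(m·s²)  ✗
  density (ρ = m/V): kg/m³  ✓ matches
  electrical power (P = IV): kg·m²/s³  ✗

Only density has units kg/m³.

Answer: density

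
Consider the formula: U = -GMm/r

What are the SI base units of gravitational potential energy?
Units of each symbol in U = -GMm/r:
  G (gravitational constant): m³/(kg·s²)
  M (mass): kg
  m (mass): kg
  r (distance): m  → in the denominator, contributes 1/m
  The minus sign does not affect the units.

Multiplying the contributions: [m³/(kg·s²)] · [kg] · [kg] · [1/m]
Adding exponents of each base unit: kg: 1, m: 2, s: -2
SI base units of gravitational potential energy: kg·m²/s²

Answer: kg·m²/s²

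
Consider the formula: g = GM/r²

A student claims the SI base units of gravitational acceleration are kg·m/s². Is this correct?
Units of each symbol in g = GM/r²:
  G (gravitational constant): m³/(kg·s²)
  M (mass): kg
  r (distance): m  → to the power 2 in the denominator, contributes 1/m²

Multiplying the contributions: [m³/(kg·s²)] · [kg] · [1/m²]
Adding exponents of each base unit: m: 1, s: -2
SI base units of gravitational acceleration: m/s²

The claimed units kg·m/s² (exponents kg: 1, m: 1, s: -2) do not match the derived units m/s² (exponents m: 1, s: -2), so the claim is incorrect.

Answer: No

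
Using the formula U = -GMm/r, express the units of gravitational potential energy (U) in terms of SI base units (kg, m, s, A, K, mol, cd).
Units of each symbol in U = -GMm/r:
  G (gravitational constant): m³/(kg·s²)
  M (mass): kg
  m (mass): kg
  r (distance): m  → in the denominator, contributes 1/m
  The minus sign does not affect the units.

Multiplying the contributions: [m³/(kg·s²)] · [kg] · [kg] · [1/m]
Adding exponents of each base unit: kg: 1, m: 2, s: -2
SI base units of gravitational potential energy: kg·m²/s²

Answer: kg·m²/s²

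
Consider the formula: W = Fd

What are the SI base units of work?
Units of each symbol in W = Fd:
  F (force): kg·m/s²
  d (displacement): m

Multiplying the contributions: [kg·m/s²] · [m]
Adding exponents of each base unit: kg: 1, m: 2, s: -2
SI base units of work: kg·m²/s²

Answer: kg·m²/s²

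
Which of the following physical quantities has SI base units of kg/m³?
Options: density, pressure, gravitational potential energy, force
Checking the SI base units of each option:
  density (ρ = m/V): kg/m³  ✓ matches
  pressure (P = F/A): kg/(m·s²)  ✗
  gravitational potential energy (U = -GMm/r): kg·m²/s²  ✗
  force (F = ma): kg·m/s²  ✗

Only density has units kg/m³.

Answer: density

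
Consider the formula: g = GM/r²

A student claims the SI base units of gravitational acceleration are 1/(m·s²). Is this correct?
Units of each symbol in g = GM/r²:
  G (gravitational constant): m³/(kg·s²)
  M (mass): kg
  r (distance): m  → to the power 2 in the denominator, contributes 1/m²

Multiplying the contributions: [m³/(kg·s²)] · [kg] · [1/m²]
Adding exponents of each base unit: m: 1, s: -2
SI base units of gravitational acceleration: m/s²

The claimed units 1/(m·s²) (exponents m: -1, s: -2) do not match the derived units m/s² (exponents m: 1, s: -2), so the claim is incorrect.

Answer: No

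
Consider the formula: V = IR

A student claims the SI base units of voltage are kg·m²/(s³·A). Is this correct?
Units of each symbol in V = IR:
  I (current): A
  R (resistance, in ohms): kg·m²/(s³·A²)

Multiplying the contributions: [A] · [kg·m²/(s³·A²)]
Adding exponents of each base unit: kg: 1, m: 2, s: -3, A: -1
SI base units of voltage: kg·m²/(s³·A)

The claimed units kg·m²/(s³·A) match the derived units, so the claim is correct.

Answer: Yes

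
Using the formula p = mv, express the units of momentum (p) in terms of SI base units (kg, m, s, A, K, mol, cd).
Units of each symbol in p = mv:
  m (mass): kg
  v (velocity): m/s

Multiplying the contributions: [kg] · [m/s]
Adding exponents of each base unit: kg: 1, m: 1, s: -1
SI base units of momentum: kg·m/s

Answer: kg·m/s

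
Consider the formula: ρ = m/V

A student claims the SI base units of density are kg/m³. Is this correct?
Units of each symbol in ρ = m/V:
  m (mass): kg
  V (volume): m³  → in the denominator, contributes 1/m³

Multiplying the contributions: [kg] · [1/m³]
Adding exponents of each base unit: kg: 1, m: -3
SI base units of density: kg/m³

The claimed units kg/m³ match the derived units, so the claim is correct.

Answer: Yes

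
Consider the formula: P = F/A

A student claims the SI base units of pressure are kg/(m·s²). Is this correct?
Units of each symbol in P = F/A:
  F (force): kg·m/s²
  A (area): m²  → in the denominator, contributes 1/m²

Multiplying the contributions: [kg·m/s²] · [1/m²]
Adding exponents of each base unit: kg: 1, m: -1, s: -2
SI base units of pressure: kg/(m·s²)

The claimed units kg/(m·s²) match the derived units, so the claim is correct.

Answer: Yes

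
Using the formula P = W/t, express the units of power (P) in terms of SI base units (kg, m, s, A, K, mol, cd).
Units of each symbol in P = W/t:
  W (work): kg·m²/s²
  t (time): s  → in the denominator, contributes 1/s

Multiplying the contributions: [kg·m²/s²] · [1/s]
Adding exponents of each base unit: kg: 1, m: 2, s: -3
SI base units of power: kg·m²/s³

Answer: kg·m²/s³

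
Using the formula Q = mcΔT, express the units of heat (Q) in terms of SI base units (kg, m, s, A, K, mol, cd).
Units of each symbol in Q = mcΔT:
  m (mass): kg
  c (specific heat capacity, in J/(kg·K)): m²/(s²·K)
  ΔT (temperature change): K

Multiplying the contributions: [kg] · [m²/(s²·K)] · [K]
Adding exponents of each base unit: kg: 1, m: 2, s: -2
SI base units of heat: kg·m²/s²

Answer: kg·m²/s²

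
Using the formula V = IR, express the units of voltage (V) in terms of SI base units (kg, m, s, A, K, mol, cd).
Units of each symbol in V = IR:
  I (current): A
  R (resistance, in ohms): kg·m²/(s³·A²)

Multiplying the contributions: [A] · [kg·m²/(s³·A²)]
Adding exponents of each base unit: kg: 1, m: 2, s: -3, A: -1
SI base units of voltage: kg·m²/(s³·A)

Answer: kg·m²/(s³·A)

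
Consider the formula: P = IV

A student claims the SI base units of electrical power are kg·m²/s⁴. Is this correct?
Units of each symbol in P = IV:
  I (current): A
  V (voltage, in volts): kg·m²/(s³·A)

Multiplying the contributions: [A] · [kg·m²/(s³·A)]
Adding exponents of each base unit: kg: 1, m: 2, s: -3
SI base units of electrical power: kg·m²/s³

The claimed units kg·m²/s⁴ (exponents kg: 1, m: 2, s: -4) do not match the derived units kg·m²/s³ (exponents kg: 1, m: 2, s: -3), so the claim is incorrect.

Answer: No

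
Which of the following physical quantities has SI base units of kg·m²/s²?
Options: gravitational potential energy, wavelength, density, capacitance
Checking the SI base units of each option:
  gravitational potential energy (U = -GMm/r): kg·m²/s²  ✓ matches
  wavelength (λ = v/f): m  ✗
  density (ρ = m/V): kg/m³  ✗
  capacitance (C = Q/V): s⁴·A²/(kg·m²)  ✗

Only gravitational potential energy has units kg·m²/s².

Answer: gravitational potential energy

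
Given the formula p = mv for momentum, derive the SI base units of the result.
Units of each symbol in p = mv:
  m (mass): kg
  v (velocity): m/s

Multiplying the contributions: [kg] · [m/s]
Adding exponents of each base unit: kg: 1, m: 1, s: -1
SI base units of momentum: kg·m/s

Answer: kg·m/s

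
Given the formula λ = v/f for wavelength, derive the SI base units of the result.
Units of each symbol in λ = v/f:
  v (wave speed): m/s
  f (frequency): 1/s  → in the denominator, contributes s

Multiplying the contributions: [m/s] · [s]
Adding exponents of each base unit: m: 1
SI base units of wavelength: m

Answer: m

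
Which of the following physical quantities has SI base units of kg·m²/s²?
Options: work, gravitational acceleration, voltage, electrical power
Checking the SI base units of each option:
  work (W = Fd): kg·m²/s²  ✓ matches
  gravitational acceleration (g = GM/r²): m/s²  ✗
  voltage (V = IR): kg·m²/(s³·A)  ✗
  electrical power (P = IV): kg·m²/s³  ✗

Only work has units kg·m²/s².

Answer: work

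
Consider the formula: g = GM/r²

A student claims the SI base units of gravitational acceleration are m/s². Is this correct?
Units of each symbol in g = GM/r²:
  G (gravitational constant): m³/(kg·s²)
  M (mass): kg
  r (distance): m  → to the power 2 in the denominator, contributes 1/m²

Multiplying the contributions: [m³/(kg·s²)] · [kg] · [1/m²]
Adding exponents of each base unit: m: 1, s: -2
SI base units of gravitational acceleration: m/s²

The claimed units m/s² match the derived units, so the claim is correct.

Answer: Yes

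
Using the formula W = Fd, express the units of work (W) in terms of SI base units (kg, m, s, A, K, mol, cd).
Units of each symbol in W = Fd:
  F (force): kg·m/s²
  d (displacement): m

Multiplying the contributions: [kg·m/s²] · [m]
Adding exponents of each base unit: kg: 1, m: 2, s: -2
SI base units of work: kg·m²/s²

Answer: kg·m²/s²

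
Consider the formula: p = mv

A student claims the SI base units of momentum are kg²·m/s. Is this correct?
Units of each symbol in p = mv:
  m (mass): kg
  v (velocity): m/s

Multiplying the contributions: [kg] · [m/s]
Adding exponents of each base unit: kg: 1, m: 1, s: -1
SI base units of momentum: kg·m/s

The claimed units kg²·m/s (exponents kg: 2, m: 1, s: -1) do not match the derived units kg·m/s (exponents kg: 1, m: 1, s: -1), so the claim is incorrect.

Answer: No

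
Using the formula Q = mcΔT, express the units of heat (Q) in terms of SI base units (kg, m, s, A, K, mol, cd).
Units of each symbol in Q = mcΔT:
  m (mass): kg
  c (specific heat capacity, in J/(kg·K)): m²/(s²·K)
  ΔT (temperature change): K

Multiplying the contributions: [kg] · [m²/(s²·K)] · [K]
Adding exponents of each base unit: kg: 1, m: 2, s: -2
SI base units of heat: kg·m²/s²

Answer: kg·m²/s²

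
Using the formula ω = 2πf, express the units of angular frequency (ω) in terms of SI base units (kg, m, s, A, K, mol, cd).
Units of each symbol in ω = 2πf:
  f (frequency): 1/s
  The factor 2π is dimensionless.

Multiplying the contributions: [1/s]
Adding exponents of each base unit: s: -1
SI base units of angular frequency: 1/s

Answer: 1/s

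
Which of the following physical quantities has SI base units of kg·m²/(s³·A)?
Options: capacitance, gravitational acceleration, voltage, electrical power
Checking the SI base units of each option:
  capacitance (C = Q/V): s⁴·A²/(kg·m²)  ✗
  gravitational acceleration (g = GM/r²): m/s²  ✗
  voltage (V = IR): kg·m²/(s³·A)  ✓ matches
  electrical power (P = IV): kg·m²/s³  ✗

Only voltage has units kg·m²/(s³·A).

Answer: voltage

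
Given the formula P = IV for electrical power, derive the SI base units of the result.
Units of each symbol in P = IV:
  I (current): A
  V (voltage, in volts): kg·m²/(s³·A)

Multiplying the contributions: [A] · [kg·m²/(s³·A)]
Adding exponents of each base unit: kg: 1, m: 2, s: -3
SI base units of electrical power: kg·m²/s³

Answer: kg·m²/s³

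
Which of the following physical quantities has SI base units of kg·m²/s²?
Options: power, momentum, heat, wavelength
Checking the SI base units of each option:
  power (P = W/t): kg·m²/s³  ✗
  momentum (p = mv): kg·m/s  ✗
  heat (Q = mcΔT): kg·m²/s²  ✓ matches
  wavelength (λ = v/f): m  ✗

Only heat has units kg·m²/s².

Answer: heat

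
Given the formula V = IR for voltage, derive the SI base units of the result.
Units of each symbol in V = IR:
  I (current): A
  R (resistance, in ohms): kg·m²/(s³·A²)

Multiplying the contributions: [A] · [kg·m²/(s³·A²)]
Adding exponents of each base unit: kg: 1, m: 2, s: -3, A: -1
SI base units of voltage: kg·m²/(s³·A)

Answer: kg·m²/(s³·A)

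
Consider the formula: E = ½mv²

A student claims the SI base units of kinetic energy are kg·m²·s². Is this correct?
Units of each symbol in E = ½mv²:
  m (mass): kg
  v (speed): m/s  → to the power 2, contributes m²/s²
  The factor ½ is dimensionless.

Multiplying the contributions: [kg] · [m²/s²]
Adding exponents of each base unit: kg: 1, m: 2, s: -2
SI base units of kinetic energy: kg·m²/s²

The claimed units kg·m²·s² (exponents kg: 1, m: 2, s: 2) do not match the derived units kg·m²/s² (exponents kg: 1, m: 2, s: -2), so the claim is incorrect.

Answer: No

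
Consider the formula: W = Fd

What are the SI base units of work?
Units of each symbol in W = Fd:
  F (force): kg·m/s²
  d (displacement): m

Multiplying the contributions: [kg·m/s²] · [m]
Adding exponents of each base unit: kg: 1, m: 2, s: -2
SI base units of work: kg·m²/s²

Answer: kg·m²/s²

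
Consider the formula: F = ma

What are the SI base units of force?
Units of each symbol in F = ma:
  m (mass): kg
  a (acceleration): m/s²

Multiplying the contributions: [kg] · [m/s²]
Adding exponents of each base unit: kg: 1, m: 1, s: -2
SI base units of force: kg·m/s²

Answer: kg·m/s²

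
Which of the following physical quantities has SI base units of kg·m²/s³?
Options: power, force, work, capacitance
Checking the SI base units of each option:
  power (P = W/t): kg·m²/s³  ✓ matches
  force (F = ma): kg·m/s²  ✗
  work (W = Fd): kg·m²/s²  ✗
  capacitance (C = Q/V): s⁴·A²/(kg·m²)  ✗

Only power has units kg·m²/s³.

Answer: power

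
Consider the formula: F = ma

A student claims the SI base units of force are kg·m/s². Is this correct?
Units of each symbol in F = ma:
  m (mass): kg
  a (acceleration): m/s²

Multiplying the contributions: [kg] · [m/s²]
Adding exponents of each base unit: kg: 1, m: 1, s: -2
SI base units of force: kg·m/s²

The claimed units kg·m/s² match the derived units, so the claim is correct.

Answer: Yes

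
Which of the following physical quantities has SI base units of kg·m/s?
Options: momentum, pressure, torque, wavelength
Checking the SI base units of each option:
  momentum (p = mv): kg·m/s  ✓ matches
  pressure (P = F/A): kg/(m·s²)  ✗
  torque (τ = Fr): kg·m²/s²  ✗
  wavelength (λ = v/f): m  ✗

Only momentum has units kg·m/s.

Answer: momentum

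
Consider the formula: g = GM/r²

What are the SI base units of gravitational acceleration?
Units of each symbol in g = GM/r²:
  G (gravitational constant): m³/(kg·s²)
  M (mass): kg
  r (distance): m  → to the power 2 in the denominator, contributes 1/m²

Multiplying the contributions: [m³/(kg·s²)] · [kg] · [1/m²]
Adding exponents of each base unit: m: 1, s: -2
SI base units of gravitational acceleration: m/s²

Answer: m/s²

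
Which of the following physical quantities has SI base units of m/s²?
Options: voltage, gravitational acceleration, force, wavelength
Checking the SI base units of each option:
  voltage (V = IR): kg·m²/(s³·A)  ✗
  gravitational acceleration (g = GM/r²): m/s²  ✓ matches
  force (F = ma): kg·m/s²  ✗
  wavelength (λ = v/f): m  ✗

Only gravitational acceleration has units m/s².

Answer: gravitational acceleration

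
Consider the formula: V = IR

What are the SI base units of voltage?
Units of each symbol in V = IR:
  I (current): A
  R (resistance, in ohms): kg·m²/(s³·A²)

Multiplying the contributions: [A] · [kg·m²/(s³·A²)]
Adding exponents of each base unit: kg: 1, m: 2, s: -3, A: -1
SI base units of voltage: kg·m²/(s³·A)

Answer: kg·m²/(s³·A)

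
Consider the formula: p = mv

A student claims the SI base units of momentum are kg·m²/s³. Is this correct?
Units of each symbol in p = mv:
  m (mass): kg
  v (velocity): m/s

Multiplying the contributions: [kg] · [m/s]
Adding exponents of each base unit: kg: 1, m: 1, s: -1
SI base units of momentum: kg·m/s

The claimed units kg·m²/s³ (exponents kg: 1, m: 2, s: -3) do not match the derived units kg·m/s (exponents kg: 1, m: 1, s: -1), so the claim is incorrect.

Answer: No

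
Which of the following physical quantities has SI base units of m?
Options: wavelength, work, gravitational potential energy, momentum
Checking the SI base units of each option:
  wavelength (λ = v/f): m  ✓ matches
  work (W = Fd): kg·m²/s²  ✗
  gravitational potential energy (U = -GMm/r): kg·m²/s²  ✗
  momentum (p = mv): kg·m/s  ✗

Only wavelength has units m.

Answer: wavelength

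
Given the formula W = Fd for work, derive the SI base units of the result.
Units of each symbol in W = Fd:
  F (force): kg·m/s²
  d (displacement): m

Multiplying the contributions: [kg·m/s²] · [m]
Adding exponents of each base unit: kg: 1, m: 2, s: -2
SI base units of work: kg·m²/s²

Answer: kg·m²/s²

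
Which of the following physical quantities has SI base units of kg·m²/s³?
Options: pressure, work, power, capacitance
Checking the SI base units of each option:
  pressure (P = F/A): kg/(m·s²)  ✗
  work (W = Fd): kg·m²/s²  ✗
  power (P = W/t): kg·m²/s³  ✓ matches
  capacitance (C = Q/V): s⁴·A²/(kg·m²)  ✗

Only power has units kg·m²/s³.

Answer: power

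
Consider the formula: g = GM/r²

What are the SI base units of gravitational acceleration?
Units of each symbol in g = GM/r²:
  G (gravitational constant): m³/(kg·s²)
  M (mass): kg
  r (distance): m  → to the power 2 in the denominator, contributes 1/m²

Multiplying the contributions: [m³/(kg·s²)] · [kg] · [1/m²]
Adding exponents of each base unit: m: 1, s: -2
SI base units of gravitational acceleration: m/s²

Answer: m/s²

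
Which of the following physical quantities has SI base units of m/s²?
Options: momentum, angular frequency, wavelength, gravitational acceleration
Checking the SI base units of each option:
  momentum (p = mv): kg·m/s  ✗
  angular frequency (ω = 2πf): 1/s  ✗
  wavelength (λ = v/f): m  ✗
  gravitational acceleration (g = GM/r²): m/s²  ✓ matches

Only gravitational acceleration has units m/s².

Answer: gravitational acceleration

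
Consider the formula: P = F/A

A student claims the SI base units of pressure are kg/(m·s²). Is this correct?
Units of each symbol in P = F/A:
  F (force): kg·m/s²
  A (area): m²  → in the denominator, contributes 1/m²

Multiplying the contributions: [kg·m/s²] · [1/m²]
Adding exponents of each base unit: kg: 1, m: -1, s: -2
SI base units of pressure: kg/(m·s²)

The claimed units kg/(m·s²) match the derived units, so the claim is correct.

Answer: Yes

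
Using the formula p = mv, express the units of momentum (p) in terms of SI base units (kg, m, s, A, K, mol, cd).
Units of each symbol in p = mv:
  m (mass): kg
  v (velocity): m/s

Multiplying the contributions: [kg] · [m/s]
Adding exponents of each base unit: kg: 1, m: 1, s: -1
SI base units of momentum: kg·m/s

Answer: kg·m/s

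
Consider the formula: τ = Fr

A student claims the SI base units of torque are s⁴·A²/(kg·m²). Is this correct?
Units of each symbol in τ = Fr:
  F (force): kg·m/s²
  r (lever arm): m

Multiplying the contributions: [kg·m/s²] · [m]
Adding exponents of each base unit: kg: 1, m: 2, s: -2
SI base units of torque: kg·m²/s²

The claimed units s⁴·A²/(kg·m²) (exponents kg: -1, m: -2, s: 4, A: 2) do not match the derived units kg·m²/s² (exponents kg: 1, m: 2, s: -2), so the claim is incorrect.

Answer: No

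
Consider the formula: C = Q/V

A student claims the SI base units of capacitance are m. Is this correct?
Units of each symbol in C = Q/V:
  Q (charge, in coulombs): s·A
  V (voltage, in volts): kg·m²/(s³·A)  → in the denominator, contributes s³·A/(kg·m²)

Multiplying the contributions: [s·A] · [s³·A/(kg·m²)]
Adding exponents of each base unit: kg: -1, m: -2, s: 4, A: 2
SI base units of capacitance: s⁴·A²/(kg·m²)

The claimed units m (exponents m: 1) do not match the derived units s⁴·A²/(kg·m²) (exponents kg: -1, m: -2, s: 4, A: 2), so the claim is incorrect.

Answer: No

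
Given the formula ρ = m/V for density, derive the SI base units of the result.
Units of each symbol in ρ = m/V:
  m (mass): kg
  V (volume): m³  → in the denominator, contributes 1/m³

Multiplying the contributions: [kg] · [1/m³]
Adding exponents of each base unit: kg: 1, m: -3
SI base units of density: kg/m³

Answer: kg/m³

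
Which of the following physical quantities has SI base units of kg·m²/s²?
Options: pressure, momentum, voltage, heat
Checking the SI base units of each option:
  pressure (P = F/A): kg/(m·s²)  ✗
  momentum (p = mv): kg·m/s  ✗
  voltage (V = IR): kg·m²/(s³·A)  ✗
  heat (Q = mcΔT): kg·m²/s²  ✓ matches

Only heat has units kg·m²/s².

Answer: heat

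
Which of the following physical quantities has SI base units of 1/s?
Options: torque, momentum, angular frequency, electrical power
Checking the SI base units of each option:
  torque (τ = Fr): kg·m²/s²  ✗
  momentum (p = mv): kg·m/s  ✗
  angular frequency (ω = 2πf): 1/s  ✓ matches
  electrical power (P = IV): kg·m²/s³  ✗

Only angular frequency has units 1/s.

Answer: angular frequency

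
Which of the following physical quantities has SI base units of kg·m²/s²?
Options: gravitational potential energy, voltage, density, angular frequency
Checking the SI base units of each option:
  gravitational potential energy (U = -GMm/r): kg·m²/s²  ✓ matches
  voltage (V = IR): kg·m²/(s³·A)  ✗
  density (ρ = m/V): kg/m³  ✗
  angular frequency (ω = 2πf): 1/s  ✗

Only gravitational potential energy has units kg·m²/s².

Answer: gravitational potential energy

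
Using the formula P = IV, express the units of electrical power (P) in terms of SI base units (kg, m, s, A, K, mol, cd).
Units of each symbol in P = IV:
  I (current): A
  V (voltage, in volts): kg·m²/(s³·A)

Multiplying the contributions: [A] · [kg·m²/(s³·A)]
Adding exponents of each base unit: kg: 1, m: 2, s: -3
SI base units of electrical power: kg·m²/s³

Answer: kg·m²/s³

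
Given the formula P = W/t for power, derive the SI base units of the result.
Units of each symbol in P = W/t:
  W (work): kg·m²/s²
  t (time): s  → in the denominator, contributes 1/s

Multiplying the contributions: [kg·m²/s²] · [1/s]
Adding exponents of each base unit: kg: 1, m: 2, s: -3
SI base units of power: kg·m²/s³

Answer: kg·m²/s³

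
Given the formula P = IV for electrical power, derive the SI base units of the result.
Units of each symbol in P = IV:
  I (current): A
  V (voltage, in volts): kg·m²/(s³·A)

Multiplying the contributions: [A] · [kg·m²/(s³·A)]
Adding exponents of each base unit: kg: 1, m: 2, s: -3
SI base units of electrical power: kg·m²/s³

Answer: kg·m²/s³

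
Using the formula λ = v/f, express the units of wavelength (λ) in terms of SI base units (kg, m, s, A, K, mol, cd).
Units of each symbol in λ = v/f:
  v (wave speed): m/s
  f (frequency): 1/s  → in the denominator, contributes s

Multiplying the contributions: [m/s] · [s]
Adding exponents of each base unit: m: 1
SI base units of wavelength: m

Answer: m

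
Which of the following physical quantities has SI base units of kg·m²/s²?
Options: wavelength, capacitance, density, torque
Checking the SI base units of each option:
  wavelength (λ = v/f): m  ✗
  capacitance (C = Q/V): s⁴·A²/(kg·m²)  ✗
  density (ρ = m/V): kg/m³  ✗
  torque (τ = Fr): kg·m²/s²  ✓ matches

Only torque has units kg·m²/s².

Answer: torque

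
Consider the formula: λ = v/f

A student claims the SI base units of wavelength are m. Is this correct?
Units of each symbol in λ = v/f:
  v (wave speed): m/s
  f (frequency): 1/s  → in the denominator, contributes s

Multiplying the contributions: [m/s] · [s]
Adding exponents of each base unit: m: 1
SI base units of wavelength: m

The claimed units m match the derived units, so the claim is correct.

Answer: Yes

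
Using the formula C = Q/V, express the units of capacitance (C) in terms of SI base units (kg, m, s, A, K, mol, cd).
Units of each symbol in C = Q/V:
  Q (charge, in coulombs): s·A
  V (voltage, in volts): kg·m²/(s³·A)  → in the denominator, contributes s³·A/(kg·m²)

Multiplying the contributions: [s·A] · [s³·A/(kg·m²)]
Adding exponents of each base unit: kg: -1, m: -2, s: 4, A: 2
SI base units of capacitance: s⁴·A²/(kg·m²)

Answer: s⁴·A²/(kg·m²)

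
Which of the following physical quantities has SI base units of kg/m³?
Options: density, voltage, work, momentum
Checking the SI base units of each option:
  density (ρ = m/V): kg/m³  ✓ matches
  voltage (V = IR): kg·m²/(s³·A)  ✗
  work (W = Fd): kg·m²/s²  ✗
  momentum (p = mv): kg·m/s  ✗

Only density has units kg/m³.

Answer: density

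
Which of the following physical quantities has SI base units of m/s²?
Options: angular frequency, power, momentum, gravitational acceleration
Checking the SI base units of each option:
  angular frequency (ω = 2πf): 1/s  ✗
  power (P = W/t): kg·m²/s³  ✗
  momentum (p = mv): kg·m/s  ✗
  gravitational acceleration (g = GM/r²): m/s²  ✓ matches

Only gravitational acceleration has units m/s².

Answer: gravitational acceleration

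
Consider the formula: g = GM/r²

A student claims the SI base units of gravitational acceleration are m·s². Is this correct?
Units of each symbol in g = GM/r²:
  G (gravitational constant): m³/(kg·s²)
  M (mass): kg
  r (distance): m  → to the power 2 in the denominator, contributes 1/m²

Multiplying the contributions: [m³/(kg·s²)] · [kg] · [1/m²]
Adding exponents of each base unit: m: 1, s: -2
SI base units of gravitational acceleration: m/s²

The claimed units m·s² (exponents m: 1, s: 2) do not match the derived units m/s² (exponents m: 1, s: -2), so the claim is incorrect.

Answer: No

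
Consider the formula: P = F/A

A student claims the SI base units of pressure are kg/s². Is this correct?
Units of each symbol in P = F/A:
  F (force): kg·m/s²
  A (area): m²  → in the denominator, contributes 1/m²

Multiplying the contributions: [kg·m/s²] · [1/m²]
Adding exponents of each base unit: kg: 1, m: -1, s: -2
SI base units of pressure: kg/(m·s²)

The claimed units kg/s² (exponents kg: 1, s: -2) do not match the derived units kg/(m·s²) (exponents kg: 1, m: -1, s: -2), so the claim is incorrect.

Answer: No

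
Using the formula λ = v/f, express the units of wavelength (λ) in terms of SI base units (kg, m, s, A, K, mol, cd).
Units of each symbol in λ = v/f:
  v (wave speed): m/s
  f (frequency): 1/s  → in the denominator, contributes s

Multiplying the contributions: [m/s] · [s]
Adding exponents of each base unit: m: 1
SI base units of wavelength: m

Answer: m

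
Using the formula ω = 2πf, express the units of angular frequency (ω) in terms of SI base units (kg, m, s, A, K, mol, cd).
Units of each symbol in ω = 2πf:
  f (frequency): 1/s
  The factor 2π is dimensionless.

Multiplying the contributions: [1/s]
Adding exponents of each base unit: s: -1
SI base units of angular frequency: 1/s

Answer: 1/s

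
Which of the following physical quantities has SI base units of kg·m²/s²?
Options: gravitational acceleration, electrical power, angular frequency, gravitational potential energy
Checking the SI base units of each option:
  gravitational acceleration (g = GM/r²): m/s²  ✗
  electrical power (P = IV): kg·m²/s³  ✗
  angular frequency (ω = 2πf): 1/s  ✗
  gravitational potential energy (U = -GMm/r): kg·m²/s²  ✓ matches

Only gravitational potential energy has units kg·m²/s².

Answer: gravitational potential energy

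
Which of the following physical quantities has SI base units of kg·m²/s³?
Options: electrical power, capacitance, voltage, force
Checking the SI base units of each option:
  electrical power (P = IV): kg·m²/s³  ✓ matches
  capacitance (C = Q/V): s⁴·A²/(kg·m²)  ✗
  voltage (V = IR): kg·m²/(s³·A)  ✗
  force (F = ma): kg·m/s²  ✗

Only electrical power has units kg·m²/s³.

Answer: electrical power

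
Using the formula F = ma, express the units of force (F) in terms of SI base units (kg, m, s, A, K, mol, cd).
Units of each symbol in F = ma:
  m (mass): kg
  a (acceleration): m/s²

Multiplying the contributions: [kg] · [m/s²]
Adding exponents of each base unit: kg: 1, m: 1, s: -2
SI base units of force: kg·m/s²

Answer: kg·m/s²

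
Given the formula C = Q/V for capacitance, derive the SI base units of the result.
Units of each symbol in C = Q/V:
  Q (charge, in coulombs): s·A
  V (voltage, in volts): kg·m²/(s³·A)  → in the denominator, contributes s³·A/(kg·m²)

Multiplying the contributions: [s·A] · [s³·A/(kg·m²)]
Adding exponents of each base unit: kg: -1, m: -2, s: 4, A: 2
SI base units of capacitance: s⁴·A²/(kg·m²)

Answer: s⁴·A²/(kg·m²)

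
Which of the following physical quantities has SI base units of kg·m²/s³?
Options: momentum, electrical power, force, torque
Checking the SI base units of each option:
  momentum (p = mv): kg·m/s  ✗
  electrical power (P = IV): kg·m²/s³  ✓ matches
  force (F = ma): kg·m/s²  ✗
  torque (τ = Fr): kg·m²/s²  ✗

Only electrical power has units kg·m²/s³.

Answer: electrical power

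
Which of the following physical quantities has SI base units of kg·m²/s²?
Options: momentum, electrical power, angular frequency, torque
Checking the SI base units of each option:
  momentum (p = mv): kg·m/s  ✗
  electrical power (P = IV): kg·m²/s³  ✗
  angular frequency (ω = 2πf): 1/s  ✗
  torque (τ = Fr): kg·m²/s²  ✓ matches

Only torque has units kg·m²/s².

Answer: torque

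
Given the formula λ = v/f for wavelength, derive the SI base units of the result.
Units of each symbol in λ = v/f:
  v (wave speed): m/s
  f (frequency): 1/s  → in the denominator, contributes s

Multiplying the contributions: [m/s] · [s]
Adding exponents of each base unit: m: 1
SI base units of wavelength: m

Answer: m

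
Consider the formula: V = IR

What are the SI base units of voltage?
Units of each symbol in V = IR:
  I (current): A
  R (resistance, in ohms): kg·m²/(s³·A²)

Multiplying the contributions: [A] · [kg·m²/(s³·A²)]
Adding exponents of each base unit: kg: 1, m: 2, s: -3, A: -1
SI base units of voltage: kg·m²/(s³·A)

Answer: kg·m²/(s³·A)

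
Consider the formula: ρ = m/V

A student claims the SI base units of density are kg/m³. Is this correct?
Units of each symbol in ρ = m/V:
  m (mass): kg
  V (volume): m³  → in the denominator, contributes 1/m³

Multiplying the contributions: [kg] · [1/m³]
Adding exponents of each base unit: kg: 1, m: -3
SI base units of density: kg/m³

The claimed units kg/m³ match the derived units, so the claim is correct.

Answer: Yes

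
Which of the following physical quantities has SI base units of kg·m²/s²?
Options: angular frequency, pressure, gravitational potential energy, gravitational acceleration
Checking the SI base units of each option:
  angular frequency (ω = 2πf): 1/s  ✗
  pressure (P = F/A): kg/(m·s²)  ✗
  gravitational potential energy (U = -GMm/r): kg·m²/s²  ✓ matches
  gravitational acceleration (g = GM/r²): m/s²  ✗

Only gravitational potential energy has units kg·m²/s².

Answer: gravitational potential energy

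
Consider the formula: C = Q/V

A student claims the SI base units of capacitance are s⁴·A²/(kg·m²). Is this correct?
Units of each symbol in C = Q/V:
  Q (charge, in coulombs): s·A
  V (voltage, in volts): kg·m²/(s³·A)  → in the denominator, contributes s³·A/(kg·m²)

Multiplying the contributions: [s·A] · [s³·A/(kg·m²)]
Adding exponents of each base unit: kg: -1, m: -2, s: 4, A: 2
SI base units of capacitance: s⁴·A²/(kg·m²)

The claimed units s⁴·A²/(kg·m²) match the derived units, so the claim is correct.

Answer: Yes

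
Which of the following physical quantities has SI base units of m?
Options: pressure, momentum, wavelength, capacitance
Checking the SI base units of each option:
  pressure (P = F/A): kg/(m·s²)  ✗
  momentum (p = mv): kg·m/s  ✗
  wavelength (λ = v/f): m  ✓ matches
  capacitance (C = Q/V): s⁴·A²/(kg·m²)  ✗

Only wavelength has units m.

Answer: wavelength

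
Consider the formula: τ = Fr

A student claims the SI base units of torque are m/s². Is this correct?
Units of each symbol in τ = Fr:
  F (force): kg·m/s²
  r (lever arm): m

Multiplying the contributions: [kg·m/s²] · [m]
Adding exponents of each base unit: kg: 1, m: 2, s: -2
SI base units of torque: kg·m²/s²

The claimed units m/s² (exponents m: 1, s: -2) do not match the derived units kg·m²/s² (exponents kg: 1, m: 2, s: -2), so the claim is incorrect.

Answer: No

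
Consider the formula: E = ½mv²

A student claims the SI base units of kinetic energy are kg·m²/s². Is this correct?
Units of each symbol in E = ½mv²:
  m (mass): kg
  v (speed): m/s  → to the power 2, contributes m²/s²
  The factor ½ is dimensionless.

Multiplying the contributions: [kg] · [m²/s²]
Adding exponents of each base unit: kg: 1, m: 2, s: -2
SI base units of kinetic energy: kg·m²/s²

The claimed units kg·m²/s² match the derived units, so the claim is correct.

Answer: Yes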